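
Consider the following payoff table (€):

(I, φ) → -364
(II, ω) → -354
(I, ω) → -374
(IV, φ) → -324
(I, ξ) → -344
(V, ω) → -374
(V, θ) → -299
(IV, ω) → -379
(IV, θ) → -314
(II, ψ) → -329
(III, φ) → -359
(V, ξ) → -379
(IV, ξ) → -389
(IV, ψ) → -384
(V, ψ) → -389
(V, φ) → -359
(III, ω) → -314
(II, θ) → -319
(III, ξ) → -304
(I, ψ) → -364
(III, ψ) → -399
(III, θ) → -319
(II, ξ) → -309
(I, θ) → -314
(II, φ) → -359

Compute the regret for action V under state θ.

Best payoff under θ is -299.
Regret = -299 − (-299) = 0.

0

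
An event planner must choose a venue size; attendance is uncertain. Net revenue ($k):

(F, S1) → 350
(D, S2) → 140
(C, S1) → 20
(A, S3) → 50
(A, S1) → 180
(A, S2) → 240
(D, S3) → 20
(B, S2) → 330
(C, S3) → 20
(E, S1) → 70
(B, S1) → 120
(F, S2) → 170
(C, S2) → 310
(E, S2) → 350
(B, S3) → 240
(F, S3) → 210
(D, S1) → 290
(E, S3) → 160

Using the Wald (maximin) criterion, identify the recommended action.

F

Row minima: A=50, B=120, C=20, D=20, E=70, F=170
Best worst-case = 170 → F.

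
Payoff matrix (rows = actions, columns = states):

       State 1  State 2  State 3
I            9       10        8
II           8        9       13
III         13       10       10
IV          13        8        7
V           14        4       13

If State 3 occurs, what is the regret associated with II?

Best payoff under State 3 is 13.
Regret = 13 − 13 = 0.

0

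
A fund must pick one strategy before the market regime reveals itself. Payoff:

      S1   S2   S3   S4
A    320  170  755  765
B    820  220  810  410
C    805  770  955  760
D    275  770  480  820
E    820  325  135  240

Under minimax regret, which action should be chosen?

Column bests: S1=820, S2=770, S3=955, S4=820.
A regrets: 500, 600, 200, 55 → max 600
B regrets: 0, 550, 145, 410 → max 550
C regrets: 15, 0, 0, 60 → max 60
D regrets: 545, 0, 475, 0 → max 545
E regrets: 0, 445, 820, 580 → max 820
Smallest max regret = 60 → C.

C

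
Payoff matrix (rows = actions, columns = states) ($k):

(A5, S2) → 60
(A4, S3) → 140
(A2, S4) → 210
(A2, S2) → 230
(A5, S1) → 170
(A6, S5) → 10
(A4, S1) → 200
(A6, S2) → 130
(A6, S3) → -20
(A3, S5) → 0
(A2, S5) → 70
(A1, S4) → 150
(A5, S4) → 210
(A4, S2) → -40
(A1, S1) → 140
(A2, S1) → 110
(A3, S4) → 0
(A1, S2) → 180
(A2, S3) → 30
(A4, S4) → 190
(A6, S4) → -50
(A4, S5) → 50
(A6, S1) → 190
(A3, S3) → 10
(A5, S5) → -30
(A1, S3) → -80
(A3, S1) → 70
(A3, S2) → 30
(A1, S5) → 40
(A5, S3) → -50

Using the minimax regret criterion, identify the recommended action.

A2

Column bests: S1=200, S2=230, S3=140, S4=210, S5=70.
A1 regrets: 60, 50, 220, 60, 30 → max 220
A2 regrets: 90, 0, 110, 0, 0 → max 110
A3 regrets: 130, 200, 130, 210, 70 → max 210
A4 regrets: 0, 270, 0, 20, 20 → max 270
A5 regrets: 30, 170, 190, 0, 100 → max 190
A6 regrets: 10, 100, 160, 260, 60 → max 260
Smallest max regret = 110 → A2.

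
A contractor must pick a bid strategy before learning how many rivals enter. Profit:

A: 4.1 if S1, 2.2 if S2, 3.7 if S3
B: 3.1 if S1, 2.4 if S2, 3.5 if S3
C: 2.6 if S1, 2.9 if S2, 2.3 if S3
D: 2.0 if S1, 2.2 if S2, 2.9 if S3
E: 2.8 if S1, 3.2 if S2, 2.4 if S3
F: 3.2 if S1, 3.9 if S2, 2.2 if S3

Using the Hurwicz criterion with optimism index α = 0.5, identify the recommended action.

A: 0.5·4.1 + 0.5·2.2 = 3.15
B: 0.5·3.5 + 0.5·2.4 = 2.95
C: 0.5·2.9 + 0.5·2.3 = 2.6
D: 0.5·2.9 + 0.5·2.0 = 2.45
E: 0.5·3.2 + 0.5·2.4 = 2.8
F: 0.5·3.9 + 0.5·2.2 = 3.05
Highest Hurwicz score = 3.15 → A.

A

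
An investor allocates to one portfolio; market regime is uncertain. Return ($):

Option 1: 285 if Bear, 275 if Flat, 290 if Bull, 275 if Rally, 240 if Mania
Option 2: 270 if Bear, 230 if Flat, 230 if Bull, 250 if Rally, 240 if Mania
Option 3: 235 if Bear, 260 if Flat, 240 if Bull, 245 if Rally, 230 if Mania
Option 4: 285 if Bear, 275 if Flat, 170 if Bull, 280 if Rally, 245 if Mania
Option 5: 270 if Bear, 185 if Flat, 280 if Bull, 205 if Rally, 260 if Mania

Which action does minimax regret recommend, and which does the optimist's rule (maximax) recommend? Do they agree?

Column bests: Bear=285, Flat=275, Bull=290, Rally=280, Mania=260.
Option 1 regrets: 0, 0, 0, 5, 20 → max 20
Option 2 regrets: 15, 45, 60, 30, 20 → max 60
Option 3 regrets: 50, 15, 50, 35, 30 → max 50
Option 4 regrets: 0, 0, 120, 0, 15 → max 120
Option 5 regrets: 15, 90, 10, 75, 0 → max 90
Smallest max regret = 20 → Option 1.
Row maxima: Option 1=290, Option 2=270, Option 3=260, Option 4=285, Option 5=280
Best best-case = 290 → Option 1.

minimax regret → Option 1; maximax → Option 1 (agree)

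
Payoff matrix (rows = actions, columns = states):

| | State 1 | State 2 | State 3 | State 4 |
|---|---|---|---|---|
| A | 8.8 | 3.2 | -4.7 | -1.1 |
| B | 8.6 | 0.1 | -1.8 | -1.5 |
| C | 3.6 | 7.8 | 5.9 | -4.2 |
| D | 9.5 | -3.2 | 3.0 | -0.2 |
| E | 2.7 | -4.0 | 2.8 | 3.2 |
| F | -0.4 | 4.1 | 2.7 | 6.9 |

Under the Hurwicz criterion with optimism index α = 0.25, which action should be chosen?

A: 0.25·8.8 + 0.75·(-4.7) = -1.325
B: 0.25·8.6 + 0.75·(-1.8) = 0.8
C: 0.25·7.8 + 0.75·(-4.2) = -1.2
D: 0.25·9.5 + 0.75·(-3.2) = -0.025
E: 0.25·3.2 + 0.75·(-4.0) = -2.2
F: 0.25·6.9 + 0.75·(-0.4) = 1.425
Highest Hurwicz score = 1.425 → F.

F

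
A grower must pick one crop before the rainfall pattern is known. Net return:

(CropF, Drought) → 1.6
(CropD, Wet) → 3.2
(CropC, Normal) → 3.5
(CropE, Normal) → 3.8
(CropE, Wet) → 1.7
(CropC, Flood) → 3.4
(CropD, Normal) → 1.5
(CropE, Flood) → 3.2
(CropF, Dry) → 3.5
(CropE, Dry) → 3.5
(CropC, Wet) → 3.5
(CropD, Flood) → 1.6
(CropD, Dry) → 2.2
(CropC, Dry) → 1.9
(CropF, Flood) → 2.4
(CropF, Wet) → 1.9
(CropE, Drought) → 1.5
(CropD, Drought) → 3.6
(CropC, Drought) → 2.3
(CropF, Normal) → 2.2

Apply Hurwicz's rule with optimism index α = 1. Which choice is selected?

CropD: 1·3.6 + 0·1.5 = 3.6
CropC: 1·3.5 + 0·1.9 = 3.5
CropF: 1·3.5 + 0·1.6 = 3.5
CropE: 1·3.8 + 0·1.5 = 3.8
Highest Hurwicz score = 3.8 → CropE.

CropE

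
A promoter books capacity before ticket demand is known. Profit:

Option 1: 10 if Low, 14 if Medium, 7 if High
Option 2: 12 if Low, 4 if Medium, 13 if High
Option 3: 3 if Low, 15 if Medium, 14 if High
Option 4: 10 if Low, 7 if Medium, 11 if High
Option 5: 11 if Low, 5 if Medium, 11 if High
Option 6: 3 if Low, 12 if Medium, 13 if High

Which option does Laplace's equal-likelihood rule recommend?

Option 3

Row averages: Option 1=31/3, Option 2=29/3, Option 3=32/3, Option 4=28/3, Option 5=9, Option 6=28/3
Highest average = 32/3 → Option 3.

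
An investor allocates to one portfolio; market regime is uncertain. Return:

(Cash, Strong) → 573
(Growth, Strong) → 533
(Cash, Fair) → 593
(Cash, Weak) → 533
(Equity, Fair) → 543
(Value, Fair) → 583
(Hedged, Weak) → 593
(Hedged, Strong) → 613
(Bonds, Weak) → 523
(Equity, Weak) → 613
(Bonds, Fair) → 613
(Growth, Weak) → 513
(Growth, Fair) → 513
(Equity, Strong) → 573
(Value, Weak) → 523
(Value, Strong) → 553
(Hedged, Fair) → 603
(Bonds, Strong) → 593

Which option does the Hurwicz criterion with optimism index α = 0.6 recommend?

Hedged

Hedged: 0.6·613 + 0.4·593 = 605
Equity: 0.6·613 + 0.4·543 = 585
Bonds: 0.6·613 + 0.4·523 = 577
Growth: 0.6·533 + 0.4·513 = 525
Cash: 0.6·593 + 0.4·533 = 569
Value: 0.6·583 + 0.4·523 = 559
Highest Hurwicz score = 605 → Hedged.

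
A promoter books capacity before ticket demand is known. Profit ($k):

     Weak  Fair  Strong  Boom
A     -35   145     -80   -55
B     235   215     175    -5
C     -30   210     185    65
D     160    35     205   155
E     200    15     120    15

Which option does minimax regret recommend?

Column bests: Weak=235, Fair=215, Strong=205, Boom=155.
A regrets: 270, 70, 285, 210 → max 285
B regrets: 0, 0, 30, 160 → max 160
C regrets: 265, 5, 20, 90 → max 265
D regrets: 75, 180, 0, 0 → max 180
E regrets: 35, 200, 85, 140 → max 200
Smallest max regret = 160 → B.

B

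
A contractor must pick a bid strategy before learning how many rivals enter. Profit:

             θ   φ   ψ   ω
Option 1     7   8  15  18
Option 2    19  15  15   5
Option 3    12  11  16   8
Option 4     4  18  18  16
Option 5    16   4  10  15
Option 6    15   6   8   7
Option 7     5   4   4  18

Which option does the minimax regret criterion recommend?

Column bests: θ=19, φ=18, ψ=18, ω=18.
Option 1 regrets: 12, 10, 3, 0 → max 12
Option 2 regrets: 0, 3, 3, 13 → max 13
Option 3 regrets: 7, 7, 2, 10 → max 10
Option 4 regrets: 15, 0, 0, 2 → max 15
Option 5 regrets: 3, 14, 8, 3 → max 14
Option 6 regrets: 4, 12, 10, 11 → max 12
Option 7 regrets: 14, 14, 14, 0 → max 14
Smallest max regret = 10 → Option 3.

Option 3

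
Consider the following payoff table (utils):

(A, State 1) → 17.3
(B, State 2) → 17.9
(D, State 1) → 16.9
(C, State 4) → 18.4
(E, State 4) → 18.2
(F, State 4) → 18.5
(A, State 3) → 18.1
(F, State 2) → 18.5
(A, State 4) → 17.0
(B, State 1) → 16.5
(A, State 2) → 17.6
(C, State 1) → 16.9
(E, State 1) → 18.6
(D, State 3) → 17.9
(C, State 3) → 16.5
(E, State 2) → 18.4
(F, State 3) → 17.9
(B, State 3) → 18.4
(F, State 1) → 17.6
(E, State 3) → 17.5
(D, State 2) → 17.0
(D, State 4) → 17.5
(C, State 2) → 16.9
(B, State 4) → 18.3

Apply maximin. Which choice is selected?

Row minima: A=17.0, B=16.5, C=16.5, D=16.9, E=17.5, F=17.6
Best worst-case = 17.6 → F.

F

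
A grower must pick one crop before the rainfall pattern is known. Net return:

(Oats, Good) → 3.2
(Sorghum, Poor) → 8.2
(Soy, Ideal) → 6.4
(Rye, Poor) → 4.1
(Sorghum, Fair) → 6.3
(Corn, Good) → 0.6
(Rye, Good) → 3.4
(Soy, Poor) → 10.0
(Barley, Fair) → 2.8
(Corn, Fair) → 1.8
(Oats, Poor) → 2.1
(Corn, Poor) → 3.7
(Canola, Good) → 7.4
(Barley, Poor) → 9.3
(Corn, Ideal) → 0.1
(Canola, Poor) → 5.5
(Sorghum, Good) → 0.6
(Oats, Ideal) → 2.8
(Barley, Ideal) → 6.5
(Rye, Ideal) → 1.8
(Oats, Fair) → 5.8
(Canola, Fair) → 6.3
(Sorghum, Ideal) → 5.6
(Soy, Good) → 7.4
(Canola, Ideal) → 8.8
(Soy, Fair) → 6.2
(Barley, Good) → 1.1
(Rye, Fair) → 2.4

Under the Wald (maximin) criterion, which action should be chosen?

Row minima: Oats=2.1, Sorghum=0.6, Rye=1.8, Canola=5.5, Barley=1.1, Corn=0.1, Soy=6.2
Best worst-case = 6.2 → Soy.

Soy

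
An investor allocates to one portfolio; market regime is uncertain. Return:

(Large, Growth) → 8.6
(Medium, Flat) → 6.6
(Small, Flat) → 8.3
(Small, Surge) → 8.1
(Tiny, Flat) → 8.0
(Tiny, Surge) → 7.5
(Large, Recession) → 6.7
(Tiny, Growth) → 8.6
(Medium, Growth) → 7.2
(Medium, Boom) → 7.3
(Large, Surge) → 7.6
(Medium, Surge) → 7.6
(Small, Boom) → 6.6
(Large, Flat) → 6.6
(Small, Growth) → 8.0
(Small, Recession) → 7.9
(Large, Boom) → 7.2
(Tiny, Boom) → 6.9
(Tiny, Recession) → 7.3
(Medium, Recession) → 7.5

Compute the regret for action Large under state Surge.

Best payoff under Surge is 8.1.
Regret = 8.1 − 7.6 = 0.5.

0.5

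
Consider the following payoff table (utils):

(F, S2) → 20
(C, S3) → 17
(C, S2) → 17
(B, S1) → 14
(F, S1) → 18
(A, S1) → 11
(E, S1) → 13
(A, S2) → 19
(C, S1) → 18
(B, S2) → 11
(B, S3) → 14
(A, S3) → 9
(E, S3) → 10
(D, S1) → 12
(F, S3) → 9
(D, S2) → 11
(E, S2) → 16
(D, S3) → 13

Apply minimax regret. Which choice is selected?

C

Column bests: S1=18, S2=20, S3=17.
A regrets: 7, 1, 8 → max 8
B regrets: 4, 9, 3 → max 9
C regrets: 0, 3, 0 → max 3
D regrets: 6, 9, 4 → max 9
E regrets: 5, 4, 7 → max 7
F regrets: 0, 0, 8 → max 8
Smallest max regret = 3 → C.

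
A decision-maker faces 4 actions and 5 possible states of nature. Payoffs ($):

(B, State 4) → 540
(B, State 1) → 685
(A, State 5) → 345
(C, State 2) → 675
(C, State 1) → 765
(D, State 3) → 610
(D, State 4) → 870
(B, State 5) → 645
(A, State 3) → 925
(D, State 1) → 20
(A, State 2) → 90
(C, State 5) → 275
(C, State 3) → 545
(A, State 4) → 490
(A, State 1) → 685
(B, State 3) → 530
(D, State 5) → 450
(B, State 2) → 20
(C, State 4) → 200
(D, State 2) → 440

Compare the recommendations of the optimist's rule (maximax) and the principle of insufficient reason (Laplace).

maximax → A; laplace → A (agree)

Row maxima: A=925, B=685, C=765, D=870
Best best-case = 925 → A.
Row averages: A=507, B=484, C=492, D=478
Highest average = 507 → A.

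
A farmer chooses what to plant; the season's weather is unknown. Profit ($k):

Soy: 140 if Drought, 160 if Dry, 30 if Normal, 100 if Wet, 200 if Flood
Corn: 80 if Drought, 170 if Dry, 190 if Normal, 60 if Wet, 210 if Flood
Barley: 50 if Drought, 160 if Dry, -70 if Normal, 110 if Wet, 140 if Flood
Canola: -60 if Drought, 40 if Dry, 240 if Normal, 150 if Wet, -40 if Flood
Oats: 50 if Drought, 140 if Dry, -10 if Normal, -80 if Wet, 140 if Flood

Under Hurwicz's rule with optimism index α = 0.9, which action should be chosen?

Canola

Soy: 0.9·200 + 0.1·30 = 183
Corn: 0.9·210 + 0.1·60 = 195
Barley: 0.9·160 + 0.1·(-70) = 137
Canola: 0.9·240 + 0.1·(-60) = 210
Oats: 0.9·140 + 0.1·(-80) = 118
Highest Hurwicz score = 210 → Canola.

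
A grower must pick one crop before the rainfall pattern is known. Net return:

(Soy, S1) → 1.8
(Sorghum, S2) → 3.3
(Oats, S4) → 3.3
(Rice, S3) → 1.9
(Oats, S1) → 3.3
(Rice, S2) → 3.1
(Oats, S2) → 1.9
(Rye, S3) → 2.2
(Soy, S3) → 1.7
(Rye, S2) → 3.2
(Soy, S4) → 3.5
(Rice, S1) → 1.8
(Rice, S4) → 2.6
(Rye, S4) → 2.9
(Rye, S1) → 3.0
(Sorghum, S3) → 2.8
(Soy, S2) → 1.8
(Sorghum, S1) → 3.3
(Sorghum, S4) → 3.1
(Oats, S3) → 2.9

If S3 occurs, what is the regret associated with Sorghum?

0.1

Best payoff under S3 is 2.9.
Regret = 2.9 − 2.8 = 0.1.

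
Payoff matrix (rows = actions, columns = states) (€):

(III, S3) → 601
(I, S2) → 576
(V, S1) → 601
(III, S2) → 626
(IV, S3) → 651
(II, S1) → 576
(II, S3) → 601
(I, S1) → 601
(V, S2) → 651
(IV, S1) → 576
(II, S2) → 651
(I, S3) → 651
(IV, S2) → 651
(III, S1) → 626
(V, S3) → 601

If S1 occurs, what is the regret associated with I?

Best payoff under S1 is 626.
Regret = 626 − 601 = 25.

25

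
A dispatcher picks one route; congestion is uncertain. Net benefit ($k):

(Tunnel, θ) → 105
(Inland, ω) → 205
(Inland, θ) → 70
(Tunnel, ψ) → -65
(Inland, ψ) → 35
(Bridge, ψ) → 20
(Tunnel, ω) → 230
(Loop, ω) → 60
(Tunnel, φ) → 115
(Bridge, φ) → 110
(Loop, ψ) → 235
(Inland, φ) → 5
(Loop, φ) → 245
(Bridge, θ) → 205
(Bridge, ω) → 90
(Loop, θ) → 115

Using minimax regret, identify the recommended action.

Loop

Column bests: θ=205, φ=245, ψ=235, ω=230.
Inland regrets: 135, 240, 200, 25 → max 240
Loop regrets: 90, 0, 0, 170 → max 170
Tunnel regrets: 100, 130, 300, 0 → max 300
Bridge regrets: 0, 135, 215, 140 → max 215
Smallest max regret = 170 → Loop.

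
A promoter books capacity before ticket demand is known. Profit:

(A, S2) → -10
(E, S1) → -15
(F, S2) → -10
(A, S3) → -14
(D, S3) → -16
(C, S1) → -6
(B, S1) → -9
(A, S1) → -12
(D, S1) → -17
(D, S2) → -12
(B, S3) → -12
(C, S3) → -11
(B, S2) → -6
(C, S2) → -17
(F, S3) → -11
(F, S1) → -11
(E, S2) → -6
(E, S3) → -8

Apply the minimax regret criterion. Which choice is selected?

B

Column bests: S1=-6, S2=-6, S3=-8.
A regrets: 6, 4, 6 → max 6
B regrets: 3, 0, 4 → max 4
C regrets: 0, 11, 3 → max 11
D regrets: 11, 6, 8 → max 11
E regrets: 9, 0, 0 → max 9
F regrets: 5, 4, 3 → max 5
Smallest max regret = 4 → B.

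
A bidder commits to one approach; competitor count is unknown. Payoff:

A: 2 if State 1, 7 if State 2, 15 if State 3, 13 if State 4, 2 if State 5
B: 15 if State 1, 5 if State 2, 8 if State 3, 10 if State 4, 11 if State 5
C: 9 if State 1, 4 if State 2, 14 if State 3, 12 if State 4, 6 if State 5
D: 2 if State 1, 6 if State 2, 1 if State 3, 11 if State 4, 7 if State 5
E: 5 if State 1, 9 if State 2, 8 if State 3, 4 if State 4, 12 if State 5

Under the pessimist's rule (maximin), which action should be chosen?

Row minima: A=2, B=5, C=4, D=1, E=4
Best worst-case = 5 → B.

B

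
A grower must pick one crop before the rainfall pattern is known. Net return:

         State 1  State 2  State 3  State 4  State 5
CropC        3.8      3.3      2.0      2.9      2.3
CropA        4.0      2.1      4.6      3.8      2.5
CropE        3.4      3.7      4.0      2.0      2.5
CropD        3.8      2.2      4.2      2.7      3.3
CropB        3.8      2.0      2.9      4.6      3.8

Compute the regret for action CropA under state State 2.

1.6

Best payoff under State 2 is 3.7.
Regret = 3.7 − 2.1 = 1.6.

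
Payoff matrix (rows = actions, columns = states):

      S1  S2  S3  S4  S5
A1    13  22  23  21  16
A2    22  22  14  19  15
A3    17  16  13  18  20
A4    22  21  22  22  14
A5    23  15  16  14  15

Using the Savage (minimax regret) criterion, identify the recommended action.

Column bests: S1=23, S2=22, S3=23, S4=22, S5=20.
A1 regrets: 10, 0, 0, 1, 4 → max 10
A2 regrets: 1, 0, 9, 3, 5 → max 9
A3 regrets: 6, 6, 10, 4, 0 → max 10
A4 regrets: 1, 1, 1, 0, 6 → max 6
A5 regrets: 0, 7, 7, 8, 5 → max 8
Smallest max regret = 6 → A4.

A4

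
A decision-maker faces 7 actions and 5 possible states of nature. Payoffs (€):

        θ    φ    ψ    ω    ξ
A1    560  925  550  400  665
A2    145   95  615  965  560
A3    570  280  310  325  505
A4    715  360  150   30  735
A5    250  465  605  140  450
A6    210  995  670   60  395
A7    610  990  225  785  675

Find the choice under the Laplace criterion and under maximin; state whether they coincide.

Row averages: A1=620, A2=476, A3=398, A4=398, A5=382, A6=466, A7=657
Highest average = 657 → A7.
Row minima: A1=400, A2=95, A3=280, A4=30, A5=140, A6=60, A7=225
Best worst-case = 400 → A1.

laplace → A7; maximin → A1 (disagree)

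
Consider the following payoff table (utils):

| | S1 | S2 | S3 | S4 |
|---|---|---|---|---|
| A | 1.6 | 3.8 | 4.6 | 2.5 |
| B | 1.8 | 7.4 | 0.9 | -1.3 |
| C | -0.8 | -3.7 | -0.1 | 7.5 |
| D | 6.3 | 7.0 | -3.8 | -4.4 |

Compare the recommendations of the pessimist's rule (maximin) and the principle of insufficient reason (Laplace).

Row minima: A=1.6, B=-1.3, C=-3.7, D=-4.4
Best worst-case = 1.6 → A.
Row averages: A=3.125, B=2.2, C=0.725, D=1.275
Highest average = 3.125 → A.

maximin → A; laplace → A (agree)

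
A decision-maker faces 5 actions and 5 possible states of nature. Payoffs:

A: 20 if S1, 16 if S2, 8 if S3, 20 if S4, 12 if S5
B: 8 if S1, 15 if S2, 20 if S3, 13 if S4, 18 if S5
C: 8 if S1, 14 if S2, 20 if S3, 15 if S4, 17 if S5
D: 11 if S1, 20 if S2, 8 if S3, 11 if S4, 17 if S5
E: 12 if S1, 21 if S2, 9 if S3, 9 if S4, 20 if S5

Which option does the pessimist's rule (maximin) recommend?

Row minima: A=8, B=8, C=8, D=8, E=9
Best worst-case = 9 → E.

E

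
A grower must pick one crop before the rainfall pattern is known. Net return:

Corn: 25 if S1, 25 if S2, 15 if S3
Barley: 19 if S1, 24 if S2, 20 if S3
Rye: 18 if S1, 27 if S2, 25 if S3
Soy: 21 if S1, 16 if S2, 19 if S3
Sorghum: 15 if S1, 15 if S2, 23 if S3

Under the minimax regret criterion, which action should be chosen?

Barley

Column bests: S1=25, S2=27, S3=25.
Corn regrets: 0, 2, 10 → max 10
Barley regrets: 6, 3, 5 → max 6
Rye regrets: 7, 0, 0 → max 7
Soy regrets: 4, 11, 6 → max 11
Sorghum regrets: 10, 12, 2 → max 12
Smallest max regret = 6 → Barley.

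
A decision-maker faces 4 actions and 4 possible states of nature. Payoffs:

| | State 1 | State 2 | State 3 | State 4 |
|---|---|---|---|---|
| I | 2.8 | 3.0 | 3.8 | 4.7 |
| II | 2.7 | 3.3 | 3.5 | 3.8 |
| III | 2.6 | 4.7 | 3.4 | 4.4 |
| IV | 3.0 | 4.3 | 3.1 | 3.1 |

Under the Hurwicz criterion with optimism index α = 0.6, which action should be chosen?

I

I: 0.6·4.7 + 0.4·2.8 = 3.94
II: 0.6·3.8 + 0.4·2.7 = 3.36
III: 0.6·4.7 + 0.4·2.6 = 3.86
IV: 0.6·4.3 + 0.4·3.0 = 3.78
Highest Hurwicz score = 3.94 → I.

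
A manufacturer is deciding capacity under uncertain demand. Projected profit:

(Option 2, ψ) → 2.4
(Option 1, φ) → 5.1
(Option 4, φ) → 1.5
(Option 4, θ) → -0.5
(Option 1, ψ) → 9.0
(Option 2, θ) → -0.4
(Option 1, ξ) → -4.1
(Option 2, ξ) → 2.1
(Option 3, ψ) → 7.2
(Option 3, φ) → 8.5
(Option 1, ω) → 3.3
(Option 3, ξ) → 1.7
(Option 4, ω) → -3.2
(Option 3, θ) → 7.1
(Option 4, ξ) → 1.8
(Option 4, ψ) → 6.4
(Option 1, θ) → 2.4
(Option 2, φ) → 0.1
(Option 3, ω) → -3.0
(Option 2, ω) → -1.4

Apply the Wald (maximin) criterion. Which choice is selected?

Row minima: Option 1=-4.1, Option 2=-1.4, Option 3=-3.0, Option 4=-3.2
Best worst-case = -1.4 → Option 2.

Option 2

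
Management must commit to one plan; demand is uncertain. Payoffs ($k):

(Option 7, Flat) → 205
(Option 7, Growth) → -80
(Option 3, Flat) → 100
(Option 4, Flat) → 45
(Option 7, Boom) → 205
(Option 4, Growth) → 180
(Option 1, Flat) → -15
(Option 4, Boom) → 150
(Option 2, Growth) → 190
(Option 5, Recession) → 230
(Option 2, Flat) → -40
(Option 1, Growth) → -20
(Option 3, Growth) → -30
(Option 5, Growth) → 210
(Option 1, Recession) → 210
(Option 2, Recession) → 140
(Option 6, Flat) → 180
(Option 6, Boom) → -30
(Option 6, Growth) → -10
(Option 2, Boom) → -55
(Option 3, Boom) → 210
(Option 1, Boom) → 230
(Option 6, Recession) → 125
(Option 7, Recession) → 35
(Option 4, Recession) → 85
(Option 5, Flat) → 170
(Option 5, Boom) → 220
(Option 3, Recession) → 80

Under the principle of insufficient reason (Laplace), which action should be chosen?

Option 5

Row averages: Option 1=101.25, Option 2=58.75, Option 3=90, Option 4=115, Option 5=207.5, Option 6=66.25, Option 7=91.25
Highest average = 207.5 → Option 5.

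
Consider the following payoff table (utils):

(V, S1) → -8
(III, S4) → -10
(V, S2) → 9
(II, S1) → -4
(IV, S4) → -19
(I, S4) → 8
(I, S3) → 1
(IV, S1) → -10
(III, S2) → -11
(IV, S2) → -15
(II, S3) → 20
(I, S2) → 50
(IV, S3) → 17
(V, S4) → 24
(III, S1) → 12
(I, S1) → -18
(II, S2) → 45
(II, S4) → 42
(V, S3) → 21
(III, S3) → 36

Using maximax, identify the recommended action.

Row maxima: I=50, II=45, III=36, IV=17, V=24
Best best-case = 50 → I.

I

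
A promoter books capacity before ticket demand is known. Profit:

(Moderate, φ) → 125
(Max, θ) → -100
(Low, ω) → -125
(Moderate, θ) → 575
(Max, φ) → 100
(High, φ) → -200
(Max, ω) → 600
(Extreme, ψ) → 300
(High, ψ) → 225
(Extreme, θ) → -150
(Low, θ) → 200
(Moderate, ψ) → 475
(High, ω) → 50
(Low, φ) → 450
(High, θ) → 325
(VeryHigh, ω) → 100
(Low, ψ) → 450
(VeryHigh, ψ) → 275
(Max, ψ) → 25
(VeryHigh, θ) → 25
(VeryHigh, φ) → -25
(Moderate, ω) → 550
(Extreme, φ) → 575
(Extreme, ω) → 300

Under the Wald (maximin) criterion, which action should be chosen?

Moderate

Row minima: Low=-125, Moderate=125, High=-200, VeryHigh=-25, Extreme=-150, Max=-100
Best worst-case = 125 → Moderate.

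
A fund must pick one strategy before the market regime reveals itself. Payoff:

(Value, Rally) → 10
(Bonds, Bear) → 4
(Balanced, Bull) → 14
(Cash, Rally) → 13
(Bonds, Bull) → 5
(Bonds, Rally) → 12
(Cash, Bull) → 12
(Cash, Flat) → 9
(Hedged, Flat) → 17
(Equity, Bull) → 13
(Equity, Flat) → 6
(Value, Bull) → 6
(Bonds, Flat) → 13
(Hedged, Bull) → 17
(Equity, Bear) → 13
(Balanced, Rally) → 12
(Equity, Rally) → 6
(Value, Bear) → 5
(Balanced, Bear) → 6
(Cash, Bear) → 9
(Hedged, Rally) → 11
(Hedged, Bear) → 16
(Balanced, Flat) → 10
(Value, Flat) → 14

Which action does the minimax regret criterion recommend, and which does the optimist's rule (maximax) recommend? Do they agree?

minimax regret → Hedged; maximax → Hedged (agree)

Column bests: Bear=16, Flat=17, Bull=17, Rally=13.
Equity regrets: 3, 11, 4, 7 → max 11
Hedged regrets: 0, 0, 0, 2 → max 2
Bonds regrets: 12, 4, 12, 1 → max 12
Value regrets: 11, 3, 11, 3 → max 11
Cash regrets: 7, 8, 5, 0 → max 8
Balanced regrets: 10, 7, 3, 1 → max 10
Smallest max regret = 2 → Hedged.
Row maxima: Equity=13, Hedged=17, Bonds=13, Value=14, Cash=13, Balanced=14
Best best-case = 17 → Hedged.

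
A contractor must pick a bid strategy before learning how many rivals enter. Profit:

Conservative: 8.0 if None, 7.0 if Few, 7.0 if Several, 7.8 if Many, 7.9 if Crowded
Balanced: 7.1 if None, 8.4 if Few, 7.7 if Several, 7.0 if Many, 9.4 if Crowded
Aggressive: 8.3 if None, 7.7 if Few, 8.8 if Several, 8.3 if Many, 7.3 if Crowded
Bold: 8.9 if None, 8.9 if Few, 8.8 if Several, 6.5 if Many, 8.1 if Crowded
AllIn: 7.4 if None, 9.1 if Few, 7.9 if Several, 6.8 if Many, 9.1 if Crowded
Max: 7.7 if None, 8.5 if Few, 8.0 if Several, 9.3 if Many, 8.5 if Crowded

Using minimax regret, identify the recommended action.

Max

Column bests: None=8.9, Few=9.1, Several=8.8, Many=9.3, Crowded=9.4.
Conservative regrets: 0.9, 2.1, 1.8, 1.5, 1.5 → max 2.1
Balanced regrets: 1.8, 0.7, 1.1, 2.3, 0.0 → max 2.3
Aggressive regrets: 0.6, 1.4, 0.0, 1.0, 2.1 → max 2.1
Bold regrets: 0.0, 0.2, 0.0, 2.8, 1.3 → max 2.8
AllIn regrets: 1.5, 0.0, 0.9, 2.5, 0.3 → max 2.5
Max regrets: 1.2, 0.6, 0.8, 0.0, 0.9 → max 1.2
Smallest max regret = 1.2 → Max.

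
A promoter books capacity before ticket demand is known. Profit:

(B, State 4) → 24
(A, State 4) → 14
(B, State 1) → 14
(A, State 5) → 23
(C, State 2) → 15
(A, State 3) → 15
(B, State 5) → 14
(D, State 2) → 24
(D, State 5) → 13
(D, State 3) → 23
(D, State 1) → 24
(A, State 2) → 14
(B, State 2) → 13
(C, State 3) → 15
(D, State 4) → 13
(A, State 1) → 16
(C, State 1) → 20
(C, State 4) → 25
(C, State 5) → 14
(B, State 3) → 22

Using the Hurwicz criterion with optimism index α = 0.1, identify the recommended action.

A: 0.1·23 + 0.9·14 = 14.9
B: 0.1·24 + 0.9·13 = 14.1
C: 0.1·25 + 0.9·14 = 15.1
D: 0.1·24 + 0.9·13 = 14.1
Highest Hurwicz score = 15.1 → C.

C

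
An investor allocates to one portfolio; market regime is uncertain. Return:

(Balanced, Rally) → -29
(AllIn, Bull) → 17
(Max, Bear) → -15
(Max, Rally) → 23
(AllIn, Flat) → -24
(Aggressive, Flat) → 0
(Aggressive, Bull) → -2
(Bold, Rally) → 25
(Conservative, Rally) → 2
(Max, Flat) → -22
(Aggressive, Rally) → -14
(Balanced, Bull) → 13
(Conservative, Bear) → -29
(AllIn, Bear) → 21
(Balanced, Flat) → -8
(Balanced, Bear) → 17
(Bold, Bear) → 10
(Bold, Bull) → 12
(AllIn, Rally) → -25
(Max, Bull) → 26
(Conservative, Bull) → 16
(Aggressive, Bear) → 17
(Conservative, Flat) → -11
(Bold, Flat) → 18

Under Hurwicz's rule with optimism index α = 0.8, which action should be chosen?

Conservative: 0.8·16 + 0.2·(-29) = 7
Balanced: 0.8·17 + 0.2·(-29) = 7.8
Aggressive: 0.8·17 + 0.2·(-14) = 10.8
Bold: 0.8·25 + 0.2·10 = 22
AllIn: 0.8·21 + 0.2·(-25) = 11.8
Max: 0.8·26 + 0.2·(-22) = 16.4
Highest Hurwicz score = 22 → Bold.

Bold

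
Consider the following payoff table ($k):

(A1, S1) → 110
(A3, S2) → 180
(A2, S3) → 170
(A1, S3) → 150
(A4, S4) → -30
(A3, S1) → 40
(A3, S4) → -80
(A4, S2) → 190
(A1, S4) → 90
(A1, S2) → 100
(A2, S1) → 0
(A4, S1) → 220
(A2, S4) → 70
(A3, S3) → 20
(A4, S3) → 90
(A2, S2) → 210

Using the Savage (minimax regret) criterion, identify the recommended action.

Column bests: S1=220, S2=210, S3=170, S4=90.
A1 regrets: 110, 110, 20, 0 → max 110
A2 regrets: 220, 0, 0, 20 → max 220
A3 regrets: 180, 30, 150, 170 → max 180
A4 regrets: 0, 20, 80, 120 → max 120
Smallest max regret = 110 → A1.

A1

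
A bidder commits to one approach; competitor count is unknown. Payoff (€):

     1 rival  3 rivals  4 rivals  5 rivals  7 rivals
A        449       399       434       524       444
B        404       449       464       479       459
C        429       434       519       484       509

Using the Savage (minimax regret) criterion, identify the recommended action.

C

Column bests: 1 rival=449, 3 rivals=449, 4 rivals=519, 5 rivals=524, 7 rivals=509.
A regrets: 0, 50, 85, 0, 65 → max 85
B regrets: 45, 0, 55, 45, 50 → max 55
C regrets: 20, 15, 0, 40, 0 → max 40
Smallest max regret = 40 → C.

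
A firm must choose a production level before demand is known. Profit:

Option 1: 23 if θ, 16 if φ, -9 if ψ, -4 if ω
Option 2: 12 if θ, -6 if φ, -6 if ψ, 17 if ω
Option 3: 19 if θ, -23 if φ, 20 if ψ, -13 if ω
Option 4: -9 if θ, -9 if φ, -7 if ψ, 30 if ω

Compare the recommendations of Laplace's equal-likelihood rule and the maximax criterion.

Row averages: Option 1=6.5, Option 2=4.25, Option 3=0.75, Option 4=1.25
Highest average = 6.5 → Option 1.
Row maxima: Option 1=23, Option 2=17, Option 3=20, Option 4=30
Best best-case = 30 → Option 4.

laplace → Option 1; maximax → Option 4 (disagree)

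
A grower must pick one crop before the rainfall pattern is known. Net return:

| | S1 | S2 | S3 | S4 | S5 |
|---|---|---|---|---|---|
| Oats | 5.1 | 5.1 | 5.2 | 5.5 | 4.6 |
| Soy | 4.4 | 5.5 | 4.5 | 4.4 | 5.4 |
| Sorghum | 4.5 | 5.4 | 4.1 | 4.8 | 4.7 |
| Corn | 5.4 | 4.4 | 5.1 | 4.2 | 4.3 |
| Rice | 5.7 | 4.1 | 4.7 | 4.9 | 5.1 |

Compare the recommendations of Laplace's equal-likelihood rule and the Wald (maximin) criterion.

laplace → Oats; maximin → Oats (agree)

Row averages: Oats=5.1, Soy=4.84, Sorghum=4.7, Corn=4.68, Rice=4.9
Highest average = 5.1 → Oats.
Row minima: Oats=4.6, Soy=4.4, Sorghum=4.1, Corn=4.2, Rice=4.1
Best worst-case = 4.6 → Oats.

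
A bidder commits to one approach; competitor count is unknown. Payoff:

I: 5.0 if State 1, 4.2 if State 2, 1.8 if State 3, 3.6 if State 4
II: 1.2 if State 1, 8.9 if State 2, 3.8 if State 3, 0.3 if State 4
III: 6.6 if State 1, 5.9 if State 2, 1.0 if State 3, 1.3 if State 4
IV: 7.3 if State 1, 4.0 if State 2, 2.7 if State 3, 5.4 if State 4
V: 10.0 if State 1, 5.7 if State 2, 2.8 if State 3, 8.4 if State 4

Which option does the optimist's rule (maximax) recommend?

V

Row maxima: I=5.0, II=8.9, III=6.6, IV=7.3, V=10.0
Best best-case = 10.0 → V.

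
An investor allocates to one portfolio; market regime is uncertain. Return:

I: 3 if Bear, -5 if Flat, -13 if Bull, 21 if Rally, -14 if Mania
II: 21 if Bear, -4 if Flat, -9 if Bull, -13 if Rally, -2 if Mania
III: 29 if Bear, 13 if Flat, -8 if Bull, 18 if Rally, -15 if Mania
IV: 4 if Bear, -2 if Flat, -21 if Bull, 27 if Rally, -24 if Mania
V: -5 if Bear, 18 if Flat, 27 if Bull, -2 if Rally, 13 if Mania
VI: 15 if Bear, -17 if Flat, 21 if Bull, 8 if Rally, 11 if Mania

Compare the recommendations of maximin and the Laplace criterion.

Row minima: I=-14, II=-13, III=-15, IV=-24, V=-5, VI=-17
Best worst-case = -5 → V.
Row averages: I=-1.6, II=-1.4, III=7.4, IV=-3.2, V=10.2, VI=7.6
Highest average = 10.2 → V.

maximin → V; laplace → V (agree)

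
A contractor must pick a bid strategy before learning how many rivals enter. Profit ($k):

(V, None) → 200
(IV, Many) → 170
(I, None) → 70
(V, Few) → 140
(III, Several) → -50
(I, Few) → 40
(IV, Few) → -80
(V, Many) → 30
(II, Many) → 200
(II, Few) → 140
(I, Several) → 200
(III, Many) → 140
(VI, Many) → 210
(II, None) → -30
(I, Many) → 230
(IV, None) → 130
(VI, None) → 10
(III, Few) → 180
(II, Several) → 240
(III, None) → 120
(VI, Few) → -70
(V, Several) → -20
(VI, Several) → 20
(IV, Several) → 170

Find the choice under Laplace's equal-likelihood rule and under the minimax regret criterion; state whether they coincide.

Row averages: I=135, II=137.5, III=97.5, IV=97.5, V=87.5, VI=42.5
Highest average = 137.5 → II.
Column bests: None=200, Few=180, Several=240, Many=230.
I regrets: 130, 140, 40, 0 → max 140
II regrets: 230, 40, 0, 30 → max 230
III regrets: 80, 0, 290, 90 → max 290
IV regrets: 70, 260, 70, 60 → max 260
V regrets: 0, 40, 260, 200 → max 260
VI regrets: 190, 250, 220, 20 → max 250
Smallest max regret = 140 → I.

laplace → II; minimax regret → I (disagree)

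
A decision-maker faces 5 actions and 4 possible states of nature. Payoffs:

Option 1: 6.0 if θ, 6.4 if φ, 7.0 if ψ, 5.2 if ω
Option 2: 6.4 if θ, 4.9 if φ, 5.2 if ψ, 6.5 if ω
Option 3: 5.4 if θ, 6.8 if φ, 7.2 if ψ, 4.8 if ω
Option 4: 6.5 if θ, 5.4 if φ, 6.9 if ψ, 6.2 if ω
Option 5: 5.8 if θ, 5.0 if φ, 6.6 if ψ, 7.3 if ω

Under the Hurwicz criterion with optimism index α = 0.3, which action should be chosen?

Option 4

Option 1: 0.3·7.0 + 0.7·5.2 = 5.74
Option 2: 0.3·6.5 + 0.7·4.9 = 5.38
Option 3: 0.3·7.2 + 0.7·4.8 = 5.52
Option 4: 0.3·6.9 + 0.7·5.4 = 5.85
Option 5: 0.3·7.3 + 0.7·5.0 = 5.69
Highest Hurwicz score = 5.85 → Option 4.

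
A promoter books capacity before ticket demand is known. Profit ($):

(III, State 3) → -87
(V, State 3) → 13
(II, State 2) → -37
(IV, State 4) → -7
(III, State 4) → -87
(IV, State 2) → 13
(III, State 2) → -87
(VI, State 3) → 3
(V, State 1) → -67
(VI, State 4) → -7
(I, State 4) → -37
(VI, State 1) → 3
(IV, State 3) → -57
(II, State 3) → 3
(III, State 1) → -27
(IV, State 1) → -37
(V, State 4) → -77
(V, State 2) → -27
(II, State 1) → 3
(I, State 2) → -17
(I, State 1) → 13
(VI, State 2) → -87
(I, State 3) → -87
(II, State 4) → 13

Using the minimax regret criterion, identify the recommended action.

Column bests: State 1=13, State 2=13, State 3=13, State 4=13.
I regrets: 0, 30, 100, 50 → max 100
II regrets: 10, 50, 10, 0 → max 50
III regrets: 40, 100, 100, 100 → max 100
IV regrets: 50, 0, 70, 20 → max 70
V regrets: 80, 40, 0, 90 → max 90
VI regrets: 10, 100, 10, 20 → max 100
Smallest max regret = 50 → II.

II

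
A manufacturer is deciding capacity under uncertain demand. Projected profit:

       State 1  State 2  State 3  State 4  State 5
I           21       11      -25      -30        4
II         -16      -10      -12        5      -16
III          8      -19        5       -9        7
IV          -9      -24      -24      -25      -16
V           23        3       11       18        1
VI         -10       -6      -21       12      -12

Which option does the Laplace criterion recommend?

V

Row averages: I=-3.8, II=-9.8, III=-1.6, IV=-19.6, V=11.2, VI=-7.4
Highest average = 11.2 → V.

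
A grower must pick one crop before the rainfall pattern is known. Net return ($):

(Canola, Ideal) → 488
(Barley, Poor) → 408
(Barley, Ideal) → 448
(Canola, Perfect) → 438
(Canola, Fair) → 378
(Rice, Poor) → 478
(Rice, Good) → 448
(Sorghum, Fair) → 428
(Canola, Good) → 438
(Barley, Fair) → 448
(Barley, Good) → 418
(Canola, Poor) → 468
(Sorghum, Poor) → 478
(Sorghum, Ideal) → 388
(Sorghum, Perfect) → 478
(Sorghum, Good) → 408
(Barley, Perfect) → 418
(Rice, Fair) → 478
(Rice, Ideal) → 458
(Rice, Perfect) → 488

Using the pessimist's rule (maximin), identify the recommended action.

Rice

Row minima: Barley=408, Rice=448, Canola=378, Sorghum=388
Best worst-case = 448 → Rice.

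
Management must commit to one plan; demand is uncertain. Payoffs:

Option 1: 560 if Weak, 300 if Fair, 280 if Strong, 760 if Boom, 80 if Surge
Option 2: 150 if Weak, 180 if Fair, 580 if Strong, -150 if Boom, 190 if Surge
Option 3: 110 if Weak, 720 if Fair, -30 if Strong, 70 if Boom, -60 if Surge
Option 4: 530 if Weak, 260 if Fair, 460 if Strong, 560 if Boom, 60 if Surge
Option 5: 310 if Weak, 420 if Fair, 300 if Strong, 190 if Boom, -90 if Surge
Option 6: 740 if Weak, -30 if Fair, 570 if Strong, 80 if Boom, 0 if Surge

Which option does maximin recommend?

Row minima: Option 1=80, Option 2=-150, Option 3=-60, Option 4=60, Option 5=-90, Option 6=-30
Best worst-case = 80 → Option 1.

Option 1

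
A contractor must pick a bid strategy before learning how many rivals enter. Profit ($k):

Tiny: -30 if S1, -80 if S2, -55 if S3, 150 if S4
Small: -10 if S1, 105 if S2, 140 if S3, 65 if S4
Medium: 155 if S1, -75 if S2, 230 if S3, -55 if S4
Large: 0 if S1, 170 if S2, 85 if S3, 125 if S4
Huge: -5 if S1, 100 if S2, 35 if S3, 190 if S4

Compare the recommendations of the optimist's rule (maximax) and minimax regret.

maximax → Medium; minimax regret → Large (disagree)

Row maxima: Tiny=150, Small=140, Medium=230, Large=170, Huge=190
Best best-case = 230 → Medium.
Column bests: S1=155, S2=170, S3=230, S4=190.
Tiny regrets: 185, 250, 285, 40 → max 285
Small regrets: 165, 65, 90, 125 → max 165
Medium regrets: 0, 245, 0, 245 → max 245
Large regrets: 155, 0, 145, 65 → max 155
Huge regrets: 160, 70, 195, 0 → max 195
Smallest max regret = 155 → Large.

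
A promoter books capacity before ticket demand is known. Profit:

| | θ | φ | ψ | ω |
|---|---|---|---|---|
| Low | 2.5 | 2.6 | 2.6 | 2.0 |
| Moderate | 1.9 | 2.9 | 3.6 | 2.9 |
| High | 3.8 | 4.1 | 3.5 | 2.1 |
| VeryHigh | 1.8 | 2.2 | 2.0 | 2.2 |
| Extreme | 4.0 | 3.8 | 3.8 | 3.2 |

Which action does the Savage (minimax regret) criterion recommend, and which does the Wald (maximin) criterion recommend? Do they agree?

Column bests: θ=4.0, φ=4.1, ψ=3.8, ω=3.2.
Low regrets: 1.5, 1.5, 1.2, 1.2 → max 1.5
Moderate regrets: 2.1, 1.2, 0.2, 0.3 → max 2.1
High regrets: 0.2, 0.0, 0.3, 1.1 → max 1.1
VeryHigh regrets: 2.2, 1.9, 1.8, 1.0 → max 2.2
Extreme regrets: 0.0, 0.3, 0.0, 0.0 → max 0.3
Smallest max regret = 0.3 → Extreme.
Row minima: Low=2.0, Moderate=1.9, High=2.1, VeryHigh=1.8, Extreme=3.2
Best worst-case = 3.2 → Extreme.

minimax regret → Extreme; maximin → Extreme (agree)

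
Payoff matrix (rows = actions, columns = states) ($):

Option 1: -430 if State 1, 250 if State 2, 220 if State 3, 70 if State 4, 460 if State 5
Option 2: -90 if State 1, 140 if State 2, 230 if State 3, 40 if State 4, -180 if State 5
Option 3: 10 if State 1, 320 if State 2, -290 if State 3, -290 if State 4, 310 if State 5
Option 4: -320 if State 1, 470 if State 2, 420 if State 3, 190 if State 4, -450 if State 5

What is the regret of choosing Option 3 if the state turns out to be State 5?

150

Best payoff under State 5 is 460.
Regret = 460 − 310 = 150.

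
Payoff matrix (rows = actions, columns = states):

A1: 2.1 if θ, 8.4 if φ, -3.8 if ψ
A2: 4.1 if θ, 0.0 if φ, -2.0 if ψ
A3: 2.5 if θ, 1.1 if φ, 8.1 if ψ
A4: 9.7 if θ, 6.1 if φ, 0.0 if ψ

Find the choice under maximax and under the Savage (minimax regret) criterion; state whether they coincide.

maximax → A4; minimax regret → A3 (disagree)

Row maxima: A1=8.4, A2=4.1, A3=8.1, A4=9.7
Best best-case = 9.7 → A4.
Column bests: θ=9.7, φ=8.4, ψ=8.1.
A1 regrets: 7.6, 0.0, 11.9 → max 11.9
A2 regrets: 5.6, 8.4, 10.1 → max 10.1
A3 regrets: 7.2, 7.3, 0.0 → max 7.3
A4 regrets: 0.0, 2.3, 8.1 → max 8.1
Smallest max regret = 7.3 → A3.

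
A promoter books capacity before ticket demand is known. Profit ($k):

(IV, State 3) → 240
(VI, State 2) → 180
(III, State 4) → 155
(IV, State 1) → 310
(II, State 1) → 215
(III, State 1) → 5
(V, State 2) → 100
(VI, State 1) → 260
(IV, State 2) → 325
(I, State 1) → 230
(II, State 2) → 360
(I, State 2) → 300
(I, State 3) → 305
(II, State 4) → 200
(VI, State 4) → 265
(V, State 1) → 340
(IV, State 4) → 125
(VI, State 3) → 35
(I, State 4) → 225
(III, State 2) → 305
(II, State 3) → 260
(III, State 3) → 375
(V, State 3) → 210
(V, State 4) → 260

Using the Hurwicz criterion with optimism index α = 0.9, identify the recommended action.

I: 0.9·305 + 0.1·225 = 297
II: 0.9·360 + 0.1·200 = 344
III: 0.9·375 + 0.1·5 = 338
IV: 0.9·325 + 0.1·125 = 305
V: 0.9·340 + 0.1·100 = 316
VI: 0.9·265 + 0.1·35 = 242
Highest Hurwicz score = 344 → II.

II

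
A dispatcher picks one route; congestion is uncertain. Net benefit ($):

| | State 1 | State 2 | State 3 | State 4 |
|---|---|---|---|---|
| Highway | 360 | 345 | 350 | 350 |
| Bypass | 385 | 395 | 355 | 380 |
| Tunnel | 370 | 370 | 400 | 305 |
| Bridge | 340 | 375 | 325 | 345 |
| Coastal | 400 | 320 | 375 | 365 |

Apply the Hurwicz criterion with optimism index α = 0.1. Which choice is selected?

Highway: 0.1·360 + 0.9·345 = 346.5
Bypass: 0.1·395 + 0.9·355 = 359
Tunnel: 0.1·400 + 0.9·305 = 314.5
Bridge: 0.1·375 + 0.9·325 = 330
Coastal: 0.1·400 + 0.9·320 = 328
Highest Hurwicz score = 359 → Bypass.

Bypass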